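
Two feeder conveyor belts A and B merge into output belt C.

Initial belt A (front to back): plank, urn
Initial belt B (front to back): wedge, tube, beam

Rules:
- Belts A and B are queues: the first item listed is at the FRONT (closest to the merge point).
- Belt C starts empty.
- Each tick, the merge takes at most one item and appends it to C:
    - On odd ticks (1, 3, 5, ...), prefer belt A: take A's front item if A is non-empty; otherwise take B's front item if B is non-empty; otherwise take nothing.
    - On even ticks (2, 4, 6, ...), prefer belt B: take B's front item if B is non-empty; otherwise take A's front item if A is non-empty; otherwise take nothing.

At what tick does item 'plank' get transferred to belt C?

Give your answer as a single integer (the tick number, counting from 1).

Answer: 1

Derivation:
Tick 1: prefer A, take plank from A; A=[urn] B=[wedge,tube,beam] C=[plank]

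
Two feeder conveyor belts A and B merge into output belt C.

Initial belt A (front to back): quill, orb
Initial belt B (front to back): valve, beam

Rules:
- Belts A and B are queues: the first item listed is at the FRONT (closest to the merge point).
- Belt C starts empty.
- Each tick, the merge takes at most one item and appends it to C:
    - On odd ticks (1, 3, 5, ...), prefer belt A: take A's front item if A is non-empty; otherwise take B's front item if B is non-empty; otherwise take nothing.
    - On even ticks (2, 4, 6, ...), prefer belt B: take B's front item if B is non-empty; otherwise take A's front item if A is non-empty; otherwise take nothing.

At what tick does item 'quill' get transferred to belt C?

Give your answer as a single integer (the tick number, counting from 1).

Tick 1: prefer A, take quill from A; A=[orb] B=[valve,beam] C=[quill]

Answer: 1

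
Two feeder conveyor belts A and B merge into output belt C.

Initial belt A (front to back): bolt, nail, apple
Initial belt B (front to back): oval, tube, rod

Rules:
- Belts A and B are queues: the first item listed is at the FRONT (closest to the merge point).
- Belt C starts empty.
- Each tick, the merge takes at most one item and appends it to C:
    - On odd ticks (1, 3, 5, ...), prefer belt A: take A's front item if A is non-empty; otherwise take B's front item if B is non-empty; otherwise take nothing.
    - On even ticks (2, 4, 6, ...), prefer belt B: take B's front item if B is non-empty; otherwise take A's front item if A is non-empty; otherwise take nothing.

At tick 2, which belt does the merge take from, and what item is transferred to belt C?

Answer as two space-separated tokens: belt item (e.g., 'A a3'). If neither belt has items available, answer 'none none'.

Tick 1: prefer A, take bolt from A; A=[nail,apple] B=[oval,tube,rod] C=[bolt]
Tick 2: prefer B, take oval from B; A=[nail,apple] B=[tube,rod] C=[bolt,oval]

Answer: B oval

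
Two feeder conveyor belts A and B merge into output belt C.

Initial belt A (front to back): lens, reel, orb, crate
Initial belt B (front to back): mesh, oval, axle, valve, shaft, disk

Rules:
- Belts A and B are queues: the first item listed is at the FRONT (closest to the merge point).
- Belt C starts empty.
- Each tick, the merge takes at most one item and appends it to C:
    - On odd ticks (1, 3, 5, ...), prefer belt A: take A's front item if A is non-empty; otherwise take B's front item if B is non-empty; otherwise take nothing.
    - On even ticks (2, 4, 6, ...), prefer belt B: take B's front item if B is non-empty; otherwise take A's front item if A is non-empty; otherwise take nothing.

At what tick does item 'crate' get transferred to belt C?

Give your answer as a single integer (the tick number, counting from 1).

Tick 1: prefer A, take lens from A; A=[reel,orb,crate] B=[mesh,oval,axle,valve,shaft,disk] C=[lens]
Tick 2: prefer B, take mesh from B; A=[reel,orb,crate] B=[oval,axle,valve,shaft,disk] C=[lens,mesh]
Tick 3: prefer A, take reel from A; A=[orb,crate] B=[oval,axle,valve,shaft,disk] C=[lens,mesh,reel]
Tick 4: prefer B, take oval from B; A=[orb,crate] B=[axle,valve,shaft,disk] C=[lens,mesh,reel,oval]
Tick 5: prefer A, take orb from A; A=[crate] B=[axle,valve,shaft,disk] C=[lens,mesh,reel,oval,orb]
Tick 6: prefer B, take axle from B; A=[crate] B=[valve,shaft,disk] C=[lens,mesh,reel,oval,orb,axle]
Tick 7: prefer A, take crate from A; A=[-] B=[valve,shaft,disk] C=[lens,mesh,reel,oval,orb,axle,crate]

Answer: 7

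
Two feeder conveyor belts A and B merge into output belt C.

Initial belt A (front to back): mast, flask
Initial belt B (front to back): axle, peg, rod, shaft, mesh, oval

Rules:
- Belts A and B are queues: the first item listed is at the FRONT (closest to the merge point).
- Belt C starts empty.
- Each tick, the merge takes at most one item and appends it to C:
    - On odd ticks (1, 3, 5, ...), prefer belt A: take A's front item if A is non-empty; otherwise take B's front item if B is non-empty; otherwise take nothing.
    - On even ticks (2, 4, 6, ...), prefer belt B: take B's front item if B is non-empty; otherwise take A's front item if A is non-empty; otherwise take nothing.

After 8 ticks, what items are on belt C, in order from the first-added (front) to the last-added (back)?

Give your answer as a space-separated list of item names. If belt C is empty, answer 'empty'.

Answer: mast axle flask peg rod shaft mesh oval

Derivation:
Tick 1: prefer A, take mast from A; A=[flask] B=[axle,peg,rod,shaft,mesh,oval] C=[mast]
Tick 2: prefer B, take axle from B; A=[flask] B=[peg,rod,shaft,mesh,oval] C=[mast,axle]
Tick 3: prefer A, take flask from A; A=[-] B=[peg,rod,shaft,mesh,oval] C=[mast,axle,flask]
Tick 4: prefer B, take peg from B; A=[-] B=[rod,shaft,mesh,oval] C=[mast,axle,flask,peg]
Tick 5: prefer A, take rod from B; A=[-] B=[shaft,mesh,oval] C=[mast,axle,flask,peg,rod]
Tick 6: prefer B, take shaft from B; A=[-] B=[mesh,oval] C=[mast,axle,flask,peg,rod,shaft]
Tick 7: prefer A, take mesh from B; A=[-] B=[oval] C=[mast,axle,flask,peg,rod,shaft,mesh]
Tick 8: prefer B, take oval from B; A=[-] B=[-] C=[mast,axle,flask,peg,rod,shaft,mesh,oval]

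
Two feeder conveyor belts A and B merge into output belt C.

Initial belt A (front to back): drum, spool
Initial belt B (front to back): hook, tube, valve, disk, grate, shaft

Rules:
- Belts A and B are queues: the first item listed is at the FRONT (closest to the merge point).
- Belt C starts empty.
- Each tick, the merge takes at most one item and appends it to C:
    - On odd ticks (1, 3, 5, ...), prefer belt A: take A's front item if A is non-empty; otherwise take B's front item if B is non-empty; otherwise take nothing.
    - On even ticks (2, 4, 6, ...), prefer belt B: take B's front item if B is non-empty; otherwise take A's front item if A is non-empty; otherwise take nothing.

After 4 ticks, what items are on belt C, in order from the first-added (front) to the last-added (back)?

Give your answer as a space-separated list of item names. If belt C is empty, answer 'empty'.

Tick 1: prefer A, take drum from A; A=[spool] B=[hook,tube,valve,disk,grate,shaft] C=[drum]
Tick 2: prefer B, take hook from B; A=[spool] B=[tube,valve,disk,grate,shaft] C=[drum,hook]
Tick 3: prefer A, take spool from A; A=[-] B=[tube,valve,disk,grate,shaft] C=[drum,hook,spool]
Tick 4: prefer B, take tube from B; A=[-] B=[valve,disk,grate,shaft] C=[drum,hook,spool,tube]

Answer: drum hook spool tube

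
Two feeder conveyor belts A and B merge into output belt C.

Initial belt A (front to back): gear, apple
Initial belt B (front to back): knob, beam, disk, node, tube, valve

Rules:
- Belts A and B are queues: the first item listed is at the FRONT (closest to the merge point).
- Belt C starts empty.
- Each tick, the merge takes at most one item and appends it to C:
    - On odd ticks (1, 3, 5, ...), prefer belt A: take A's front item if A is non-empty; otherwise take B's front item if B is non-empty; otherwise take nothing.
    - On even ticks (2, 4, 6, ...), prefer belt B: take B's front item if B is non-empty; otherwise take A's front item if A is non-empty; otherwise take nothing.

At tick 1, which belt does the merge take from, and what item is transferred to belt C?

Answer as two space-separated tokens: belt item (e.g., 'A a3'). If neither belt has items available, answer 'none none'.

Tick 1: prefer A, take gear from A; A=[apple] B=[knob,beam,disk,node,tube,valve] C=[gear]

Answer: A gear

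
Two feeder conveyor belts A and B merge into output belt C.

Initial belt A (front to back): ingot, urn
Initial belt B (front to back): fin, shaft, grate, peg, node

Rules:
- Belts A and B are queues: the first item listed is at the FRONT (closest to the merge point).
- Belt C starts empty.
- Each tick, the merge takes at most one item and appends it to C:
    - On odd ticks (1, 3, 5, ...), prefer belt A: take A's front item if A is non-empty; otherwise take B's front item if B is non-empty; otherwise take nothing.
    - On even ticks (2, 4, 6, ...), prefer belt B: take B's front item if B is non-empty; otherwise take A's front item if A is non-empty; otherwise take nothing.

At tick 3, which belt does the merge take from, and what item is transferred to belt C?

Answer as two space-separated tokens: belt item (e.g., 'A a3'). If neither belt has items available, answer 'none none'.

Answer: A urn

Derivation:
Tick 1: prefer A, take ingot from A; A=[urn] B=[fin,shaft,grate,peg,node] C=[ingot]
Tick 2: prefer B, take fin from B; A=[urn] B=[shaft,grate,peg,node] C=[ingot,fin]
Tick 3: prefer A, take urn from A; A=[-] B=[shaft,grate,peg,node] C=[ingot,fin,urn]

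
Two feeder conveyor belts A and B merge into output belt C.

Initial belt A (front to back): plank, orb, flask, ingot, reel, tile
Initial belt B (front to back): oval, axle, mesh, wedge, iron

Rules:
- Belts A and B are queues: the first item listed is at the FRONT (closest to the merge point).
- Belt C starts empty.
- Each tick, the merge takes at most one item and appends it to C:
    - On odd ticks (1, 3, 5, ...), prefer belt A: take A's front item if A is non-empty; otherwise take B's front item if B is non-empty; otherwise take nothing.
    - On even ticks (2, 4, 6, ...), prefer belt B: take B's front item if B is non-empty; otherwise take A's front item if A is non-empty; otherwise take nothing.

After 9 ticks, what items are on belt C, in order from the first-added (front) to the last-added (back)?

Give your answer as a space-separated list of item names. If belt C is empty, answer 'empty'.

Tick 1: prefer A, take plank from A; A=[orb,flask,ingot,reel,tile] B=[oval,axle,mesh,wedge,iron] C=[plank]
Tick 2: prefer B, take oval from B; A=[orb,flask,ingot,reel,tile] B=[axle,mesh,wedge,iron] C=[plank,oval]
Tick 3: prefer A, take orb from A; A=[flask,ingot,reel,tile] B=[axle,mesh,wedge,iron] C=[plank,oval,orb]
Tick 4: prefer B, take axle from B; A=[flask,ingot,reel,tile] B=[mesh,wedge,iron] C=[plank,oval,orb,axle]
Tick 5: prefer A, take flask from A; A=[ingot,reel,tile] B=[mesh,wedge,iron] C=[plank,oval,orb,axle,flask]
Tick 6: prefer B, take mesh from B; A=[ingot,reel,tile] B=[wedge,iron] C=[plank,oval,orb,axle,flask,mesh]
Tick 7: prefer A, take ingot from A; A=[reel,tile] B=[wedge,iron] C=[plank,oval,orb,axle,flask,mesh,ingot]
Tick 8: prefer B, take wedge from B; A=[reel,tile] B=[iron] C=[plank,oval,orb,axle,flask,mesh,ingot,wedge]
Tick 9: prefer A, take reel from A; A=[tile] B=[iron] C=[plank,oval,orb,axle,flask,mesh,ingot,wedge,reel]

Answer: plank oval orb axle flask mesh ingot wedge reel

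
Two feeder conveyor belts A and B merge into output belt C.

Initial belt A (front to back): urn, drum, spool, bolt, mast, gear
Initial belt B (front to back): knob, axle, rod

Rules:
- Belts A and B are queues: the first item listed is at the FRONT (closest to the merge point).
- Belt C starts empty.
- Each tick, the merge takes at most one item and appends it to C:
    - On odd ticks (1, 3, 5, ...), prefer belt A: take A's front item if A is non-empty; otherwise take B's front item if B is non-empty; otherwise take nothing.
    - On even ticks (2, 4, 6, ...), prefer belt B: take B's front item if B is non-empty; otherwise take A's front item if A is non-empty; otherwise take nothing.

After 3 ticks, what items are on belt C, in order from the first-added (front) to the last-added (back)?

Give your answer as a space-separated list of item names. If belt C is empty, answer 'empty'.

Answer: urn knob drum

Derivation:
Tick 1: prefer A, take urn from A; A=[drum,spool,bolt,mast,gear] B=[knob,axle,rod] C=[urn]
Tick 2: prefer B, take knob from B; A=[drum,spool,bolt,mast,gear] B=[axle,rod] C=[urn,knob]
Tick 3: prefer A, take drum from A; A=[spool,bolt,mast,gear] B=[axle,rod] C=[urn,knob,drum]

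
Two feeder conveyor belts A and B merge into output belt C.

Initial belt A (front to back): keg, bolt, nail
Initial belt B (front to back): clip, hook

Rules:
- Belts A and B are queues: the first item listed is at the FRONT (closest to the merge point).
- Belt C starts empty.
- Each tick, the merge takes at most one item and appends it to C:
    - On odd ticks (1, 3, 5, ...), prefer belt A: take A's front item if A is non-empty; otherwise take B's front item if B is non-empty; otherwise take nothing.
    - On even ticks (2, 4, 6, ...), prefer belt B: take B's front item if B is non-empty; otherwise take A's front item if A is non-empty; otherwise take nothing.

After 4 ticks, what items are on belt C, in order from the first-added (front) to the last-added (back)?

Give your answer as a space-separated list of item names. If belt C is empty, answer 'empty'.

Tick 1: prefer A, take keg from A; A=[bolt,nail] B=[clip,hook] C=[keg]
Tick 2: prefer B, take clip from B; A=[bolt,nail] B=[hook] C=[keg,clip]
Tick 3: prefer A, take bolt from A; A=[nail] B=[hook] C=[keg,clip,bolt]
Tick 4: prefer B, take hook from B; A=[nail] B=[-] C=[keg,clip,bolt,hook]

Answer: keg clip bolt hook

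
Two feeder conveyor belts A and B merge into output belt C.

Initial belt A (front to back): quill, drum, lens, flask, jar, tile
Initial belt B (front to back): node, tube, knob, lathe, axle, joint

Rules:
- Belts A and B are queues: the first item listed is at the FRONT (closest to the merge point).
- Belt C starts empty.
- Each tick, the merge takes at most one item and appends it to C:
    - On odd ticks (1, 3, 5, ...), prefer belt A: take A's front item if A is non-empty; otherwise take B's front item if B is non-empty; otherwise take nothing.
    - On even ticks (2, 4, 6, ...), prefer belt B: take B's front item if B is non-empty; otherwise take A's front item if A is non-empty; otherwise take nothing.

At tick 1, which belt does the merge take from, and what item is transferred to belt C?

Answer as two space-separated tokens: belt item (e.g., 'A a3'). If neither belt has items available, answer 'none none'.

Answer: A quill

Derivation:
Tick 1: prefer A, take quill from A; A=[drum,lens,flask,jar,tile] B=[node,tube,knob,lathe,axle,joint] C=[quill]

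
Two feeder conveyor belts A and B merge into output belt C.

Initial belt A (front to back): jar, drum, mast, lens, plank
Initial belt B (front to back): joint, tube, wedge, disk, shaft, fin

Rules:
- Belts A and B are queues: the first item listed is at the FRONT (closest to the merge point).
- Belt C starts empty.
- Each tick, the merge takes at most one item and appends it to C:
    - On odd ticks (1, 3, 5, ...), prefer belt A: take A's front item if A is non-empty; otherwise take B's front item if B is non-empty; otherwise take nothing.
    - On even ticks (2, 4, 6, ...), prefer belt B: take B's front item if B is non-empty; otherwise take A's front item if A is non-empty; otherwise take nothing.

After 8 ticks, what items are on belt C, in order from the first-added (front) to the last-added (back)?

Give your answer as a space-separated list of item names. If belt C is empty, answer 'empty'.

Answer: jar joint drum tube mast wedge lens disk

Derivation:
Tick 1: prefer A, take jar from A; A=[drum,mast,lens,plank] B=[joint,tube,wedge,disk,shaft,fin] C=[jar]
Tick 2: prefer B, take joint from B; A=[drum,mast,lens,plank] B=[tube,wedge,disk,shaft,fin] C=[jar,joint]
Tick 3: prefer A, take drum from A; A=[mast,lens,plank] B=[tube,wedge,disk,shaft,fin] C=[jar,joint,drum]
Tick 4: prefer B, take tube from B; A=[mast,lens,plank] B=[wedge,disk,shaft,fin] C=[jar,joint,drum,tube]
Tick 5: prefer A, take mast from A; A=[lens,plank] B=[wedge,disk,shaft,fin] C=[jar,joint,drum,tube,mast]
Tick 6: prefer B, take wedge from B; A=[lens,plank] B=[disk,shaft,fin] C=[jar,joint,drum,tube,mast,wedge]
Tick 7: prefer A, take lens from A; A=[plank] B=[disk,shaft,fin] C=[jar,joint,drum,tube,mast,wedge,lens]
Tick 8: prefer B, take disk from B; A=[plank] B=[shaft,fin] C=[jar,joint,drum,tube,mast,wedge,lens,disk]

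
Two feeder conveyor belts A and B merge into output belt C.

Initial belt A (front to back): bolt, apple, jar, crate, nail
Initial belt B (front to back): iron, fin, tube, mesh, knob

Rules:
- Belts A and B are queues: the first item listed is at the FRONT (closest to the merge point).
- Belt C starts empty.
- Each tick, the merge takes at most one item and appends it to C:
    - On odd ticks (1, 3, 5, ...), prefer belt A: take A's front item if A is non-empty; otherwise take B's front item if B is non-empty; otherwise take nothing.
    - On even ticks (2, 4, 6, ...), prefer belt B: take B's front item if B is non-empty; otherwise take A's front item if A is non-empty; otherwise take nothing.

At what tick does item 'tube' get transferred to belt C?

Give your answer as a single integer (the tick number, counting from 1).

Answer: 6

Derivation:
Tick 1: prefer A, take bolt from A; A=[apple,jar,crate,nail] B=[iron,fin,tube,mesh,knob] C=[bolt]
Tick 2: prefer B, take iron from B; A=[apple,jar,crate,nail] B=[fin,tube,mesh,knob] C=[bolt,iron]
Tick 3: prefer A, take apple from A; A=[jar,crate,nail] B=[fin,tube,mesh,knob] C=[bolt,iron,apple]
Tick 4: prefer B, take fin from B; A=[jar,crate,nail] B=[tube,mesh,knob] C=[bolt,iron,apple,fin]
Tick 5: prefer A, take jar from A; A=[crate,nail] B=[tube,mesh,knob] C=[bolt,iron,apple,fin,jar]
Tick 6: prefer B, take tube from B; A=[crate,nail] B=[mesh,knob] C=[bolt,iron,apple,fin,jar,tube]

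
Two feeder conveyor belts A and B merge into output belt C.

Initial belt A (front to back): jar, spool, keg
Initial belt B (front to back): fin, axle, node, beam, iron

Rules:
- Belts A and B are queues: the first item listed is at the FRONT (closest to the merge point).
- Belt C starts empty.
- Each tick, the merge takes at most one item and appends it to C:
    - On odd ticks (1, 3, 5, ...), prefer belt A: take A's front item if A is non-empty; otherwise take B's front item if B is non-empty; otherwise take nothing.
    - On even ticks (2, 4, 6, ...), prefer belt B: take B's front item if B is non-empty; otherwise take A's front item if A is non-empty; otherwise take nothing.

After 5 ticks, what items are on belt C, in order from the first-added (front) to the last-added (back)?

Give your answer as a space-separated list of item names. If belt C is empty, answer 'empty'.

Answer: jar fin spool axle keg

Derivation:
Tick 1: prefer A, take jar from A; A=[spool,keg] B=[fin,axle,node,beam,iron] C=[jar]
Tick 2: prefer B, take fin from B; A=[spool,keg] B=[axle,node,beam,iron] C=[jar,fin]
Tick 3: prefer A, take spool from A; A=[keg] B=[axle,node,beam,iron] C=[jar,fin,spool]
Tick 4: prefer B, take axle from B; A=[keg] B=[node,beam,iron] C=[jar,fin,spool,axle]
Tick 5: prefer A, take keg from A; A=[-] B=[node,beam,iron] C=[jar,fin,spool,axle,keg]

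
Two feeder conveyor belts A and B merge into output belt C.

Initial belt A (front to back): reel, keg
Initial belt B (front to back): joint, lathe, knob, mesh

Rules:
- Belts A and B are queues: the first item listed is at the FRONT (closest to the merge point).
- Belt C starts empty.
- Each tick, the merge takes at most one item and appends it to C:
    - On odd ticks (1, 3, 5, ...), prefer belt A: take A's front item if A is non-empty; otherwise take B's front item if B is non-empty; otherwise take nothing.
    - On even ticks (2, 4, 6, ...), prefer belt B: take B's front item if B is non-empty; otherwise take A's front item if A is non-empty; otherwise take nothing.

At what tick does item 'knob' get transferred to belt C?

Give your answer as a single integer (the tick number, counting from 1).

Answer: 5

Derivation:
Tick 1: prefer A, take reel from A; A=[keg] B=[joint,lathe,knob,mesh] C=[reel]
Tick 2: prefer B, take joint from B; A=[keg] B=[lathe,knob,mesh] C=[reel,joint]
Tick 3: prefer A, take keg from A; A=[-] B=[lathe,knob,mesh] C=[reel,joint,keg]
Tick 4: prefer B, take lathe from B; A=[-] B=[knob,mesh] C=[reel,joint,keg,lathe]
Tick 5: prefer A, take knob from B; A=[-] B=[mesh] C=[reel,joint,keg,lathe,knob]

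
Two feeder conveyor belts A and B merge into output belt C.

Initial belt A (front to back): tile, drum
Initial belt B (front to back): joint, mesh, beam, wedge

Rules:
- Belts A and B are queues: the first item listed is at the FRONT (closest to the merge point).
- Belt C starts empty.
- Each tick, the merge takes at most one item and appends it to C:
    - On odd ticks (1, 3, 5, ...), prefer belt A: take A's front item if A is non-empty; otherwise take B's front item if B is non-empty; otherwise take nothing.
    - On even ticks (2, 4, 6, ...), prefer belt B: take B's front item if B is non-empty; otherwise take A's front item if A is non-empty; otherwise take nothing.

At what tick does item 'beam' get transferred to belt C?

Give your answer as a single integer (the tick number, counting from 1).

Answer: 5

Derivation:
Tick 1: prefer A, take tile from A; A=[drum] B=[joint,mesh,beam,wedge] C=[tile]
Tick 2: prefer B, take joint from B; A=[drum] B=[mesh,beam,wedge] C=[tile,joint]
Tick 3: prefer A, take drum from A; A=[-] B=[mesh,beam,wedge] C=[tile,joint,drum]
Tick 4: prefer B, take mesh from B; A=[-] B=[beam,wedge] C=[tile,joint,drum,mesh]
Tick 5: prefer A, take beam from B; A=[-] B=[wedge] C=[tile,joint,drum,mesh,beam]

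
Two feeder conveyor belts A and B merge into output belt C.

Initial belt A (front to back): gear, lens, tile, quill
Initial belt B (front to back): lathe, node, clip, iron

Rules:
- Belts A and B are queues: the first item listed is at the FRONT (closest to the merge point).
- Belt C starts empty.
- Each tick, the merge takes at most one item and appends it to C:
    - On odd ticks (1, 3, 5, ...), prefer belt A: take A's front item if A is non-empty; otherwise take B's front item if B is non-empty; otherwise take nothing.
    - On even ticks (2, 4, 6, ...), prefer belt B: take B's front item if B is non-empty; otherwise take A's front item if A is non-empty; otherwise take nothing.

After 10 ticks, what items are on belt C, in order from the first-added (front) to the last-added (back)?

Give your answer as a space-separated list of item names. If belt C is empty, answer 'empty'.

Tick 1: prefer A, take gear from A; A=[lens,tile,quill] B=[lathe,node,clip,iron] C=[gear]
Tick 2: prefer B, take lathe from B; A=[lens,tile,quill] B=[node,clip,iron] C=[gear,lathe]
Tick 3: prefer A, take lens from A; A=[tile,quill] B=[node,clip,iron] C=[gear,lathe,lens]
Tick 4: prefer B, take node from B; A=[tile,quill] B=[clip,iron] C=[gear,lathe,lens,node]
Tick 5: prefer A, take tile from A; A=[quill] B=[clip,iron] C=[gear,lathe,lens,node,tile]
Tick 6: prefer B, take clip from B; A=[quill] B=[iron] C=[gear,lathe,lens,node,tile,clip]
Tick 7: prefer A, take quill from A; A=[-] B=[iron] C=[gear,lathe,lens,node,tile,clip,quill]
Tick 8: prefer B, take iron from B; A=[-] B=[-] C=[gear,lathe,lens,node,tile,clip,quill,iron]
Tick 9: prefer A, both empty, nothing taken; A=[-] B=[-] C=[gear,lathe,lens,node,tile,clip,quill,iron]
Tick 10: prefer B, both empty, nothing taken; A=[-] B=[-] C=[gear,lathe,lens,node,tile,clip,quill,iron]

Answer: gear lathe lens node tile clip quill iron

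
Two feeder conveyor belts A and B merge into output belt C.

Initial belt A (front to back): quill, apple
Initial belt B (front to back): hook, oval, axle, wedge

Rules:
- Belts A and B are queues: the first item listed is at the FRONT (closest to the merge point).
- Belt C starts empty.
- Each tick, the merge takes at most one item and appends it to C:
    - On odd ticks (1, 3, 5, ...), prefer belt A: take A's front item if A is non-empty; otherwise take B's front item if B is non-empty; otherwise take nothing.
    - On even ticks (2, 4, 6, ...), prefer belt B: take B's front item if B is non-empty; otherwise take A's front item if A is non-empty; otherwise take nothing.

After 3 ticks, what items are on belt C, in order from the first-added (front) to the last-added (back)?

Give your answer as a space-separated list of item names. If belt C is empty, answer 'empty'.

Answer: quill hook apple

Derivation:
Tick 1: prefer A, take quill from A; A=[apple] B=[hook,oval,axle,wedge] C=[quill]
Tick 2: prefer B, take hook from B; A=[apple] B=[oval,axle,wedge] C=[quill,hook]
Tick 3: prefer A, take apple from A; A=[-] B=[oval,axle,wedge] C=[quill,hook,apple]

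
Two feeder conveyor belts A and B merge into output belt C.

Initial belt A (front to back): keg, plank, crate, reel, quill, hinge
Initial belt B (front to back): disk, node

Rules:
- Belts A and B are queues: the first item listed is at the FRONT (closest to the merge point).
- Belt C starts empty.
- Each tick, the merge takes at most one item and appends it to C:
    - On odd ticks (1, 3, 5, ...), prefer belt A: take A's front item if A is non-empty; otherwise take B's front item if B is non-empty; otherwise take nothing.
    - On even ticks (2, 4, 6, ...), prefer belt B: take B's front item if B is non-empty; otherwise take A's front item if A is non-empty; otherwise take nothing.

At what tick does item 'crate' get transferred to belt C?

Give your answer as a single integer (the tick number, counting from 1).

Answer: 5

Derivation:
Tick 1: prefer A, take keg from A; A=[plank,crate,reel,quill,hinge] B=[disk,node] C=[keg]
Tick 2: prefer B, take disk from B; A=[plank,crate,reel,quill,hinge] B=[node] C=[keg,disk]
Tick 3: prefer A, take plank from A; A=[crate,reel,quill,hinge] B=[node] C=[keg,disk,plank]
Tick 4: prefer B, take node from B; A=[crate,reel,quill,hinge] B=[-] C=[keg,disk,plank,node]
Tick 5: prefer A, take crate from A; A=[reel,quill,hinge] B=[-] C=[keg,disk,plank,node,crate]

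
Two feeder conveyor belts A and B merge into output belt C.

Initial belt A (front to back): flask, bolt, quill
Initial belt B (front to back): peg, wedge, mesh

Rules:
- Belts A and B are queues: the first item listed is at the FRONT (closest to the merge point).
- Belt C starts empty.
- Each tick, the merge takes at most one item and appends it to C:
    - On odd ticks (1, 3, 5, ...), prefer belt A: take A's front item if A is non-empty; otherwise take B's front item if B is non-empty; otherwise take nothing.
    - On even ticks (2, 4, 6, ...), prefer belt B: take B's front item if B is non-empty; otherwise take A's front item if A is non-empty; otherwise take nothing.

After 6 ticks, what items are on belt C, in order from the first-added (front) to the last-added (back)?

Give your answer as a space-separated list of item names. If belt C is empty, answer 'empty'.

Tick 1: prefer A, take flask from A; A=[bolt,quill] B=[peg,wedge,mesh] C=[flask]
Tick 2: prefer B, take peg from B; A=[bolt,quill] B=[wedge,mesh] C=[flask,peg]
Tick 3: prefer A, take bolt from A; A=[quill] B=[wedge,mesh] C=[flask,peg,bolt]
Tick 4: prefer B, take wedge from B; A=[quill] B=[mesh] C=[flask,peg,bolt,wedge]
Tick 5: prefer A, take quill from A; A=[-] B=[mesh] C=[flask,peg,bolt,wedge,quill]
Tick 6: prefer B, take mesh from B; A=[-] B=[-] C=[flask,peg,bolt,wedge,quill,mesh]

Answer: flask peg bolt wedge quill mesh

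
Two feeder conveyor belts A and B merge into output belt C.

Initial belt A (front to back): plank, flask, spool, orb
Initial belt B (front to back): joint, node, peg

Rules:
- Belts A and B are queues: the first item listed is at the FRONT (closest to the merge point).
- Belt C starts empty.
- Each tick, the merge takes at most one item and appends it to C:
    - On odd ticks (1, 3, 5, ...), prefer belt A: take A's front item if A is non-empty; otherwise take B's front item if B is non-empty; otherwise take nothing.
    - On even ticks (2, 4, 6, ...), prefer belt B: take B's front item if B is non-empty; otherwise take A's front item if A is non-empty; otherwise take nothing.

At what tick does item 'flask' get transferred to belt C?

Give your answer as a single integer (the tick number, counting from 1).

Answer: 3

Derivation:
Tick 1: prefer A, take plank from A; A=[flask,spool,orb] B=[joint,node,peg] C=[plank]
Tick 2: prefer B, take joint from B; A=[flask,spool,orb] B=[node,peg] C=[plank,joint]
Tick 3: prefer A, take flask from A; A=[spool,orb] B=[node,peg] C=[plank,joint,flask]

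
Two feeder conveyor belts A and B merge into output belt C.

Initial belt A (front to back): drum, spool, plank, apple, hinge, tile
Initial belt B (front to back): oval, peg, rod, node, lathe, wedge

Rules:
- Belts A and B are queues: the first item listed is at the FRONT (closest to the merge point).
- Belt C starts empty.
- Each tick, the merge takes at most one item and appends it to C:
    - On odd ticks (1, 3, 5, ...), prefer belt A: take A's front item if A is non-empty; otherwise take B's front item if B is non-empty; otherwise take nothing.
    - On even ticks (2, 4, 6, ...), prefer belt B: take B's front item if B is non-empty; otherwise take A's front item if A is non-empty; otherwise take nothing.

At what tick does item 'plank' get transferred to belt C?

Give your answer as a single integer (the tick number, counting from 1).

Answer: 5

Derivation:
Tick 1: prefer A, take drum from A; A=[spool,plank,apple,hinge,tile] B=[oval,peg,rod,node,lathe,wedge] C=[drum]
Tick 2: prefer B, take oval from B; A=[spool,plank,apple,hinge,tile] B=[peg,rod,node,lathe,wedge] C=[drum,oval]
Tick 3: prefer A, take spool from A; A=[plank,apple,hinge,tile] B=[peg,rod,node,lathe,wedge] C=[drum,oval,spool]
Tick 4: prefer B, take peg from B; A=[plank,apple,hinge,tile] B=[rod,node,lathe,wedge] C=[drum,oval,spool,peg]
Tick 5: prefer A, take plank from A; A=[apple,hinge,tile] B=[rod,node,lathe,wedge] C=[drum,oval,spool,peg,plank]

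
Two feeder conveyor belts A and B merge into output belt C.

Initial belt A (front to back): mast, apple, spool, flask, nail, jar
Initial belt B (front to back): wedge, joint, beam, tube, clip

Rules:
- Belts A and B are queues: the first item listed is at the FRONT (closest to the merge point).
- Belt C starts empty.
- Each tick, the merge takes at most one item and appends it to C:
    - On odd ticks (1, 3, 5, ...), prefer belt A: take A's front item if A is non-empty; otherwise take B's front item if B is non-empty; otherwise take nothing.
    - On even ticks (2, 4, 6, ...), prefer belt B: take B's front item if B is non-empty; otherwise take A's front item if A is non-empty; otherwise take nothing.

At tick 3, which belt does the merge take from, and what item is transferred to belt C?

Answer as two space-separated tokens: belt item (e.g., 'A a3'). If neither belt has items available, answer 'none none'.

Answer: A apple

Derivation:
Tick 1: prefer A, take mast from A; A=[apple,spool,flask,nail,jar] B=[wedge,joint,beam,tube,clip] C=[mast]
Tick 2: prefer B, take wedge from B; A=[apple,spool,flask,nail,jar] B=[joint,beam,tube,clip] C=[mast,wedge]
Tick 3: prefer A, take apple from A; A=[spool,flask,nail,jar] B=[joint,beam,tube,clip] C=[mast,wedge,apple]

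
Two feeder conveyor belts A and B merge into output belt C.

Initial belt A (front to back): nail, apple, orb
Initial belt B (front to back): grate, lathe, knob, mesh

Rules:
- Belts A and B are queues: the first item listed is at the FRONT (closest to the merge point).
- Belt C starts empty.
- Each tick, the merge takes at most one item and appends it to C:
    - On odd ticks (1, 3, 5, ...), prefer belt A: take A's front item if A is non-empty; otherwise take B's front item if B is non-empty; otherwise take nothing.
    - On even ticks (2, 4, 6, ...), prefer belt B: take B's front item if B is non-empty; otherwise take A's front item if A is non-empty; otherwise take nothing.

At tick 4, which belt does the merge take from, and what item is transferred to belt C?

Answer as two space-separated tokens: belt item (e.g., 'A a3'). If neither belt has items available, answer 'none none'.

Tick 1: prefer A, take nail from A; A=[apple,orb] B=[grate,lathe,knob,mesh] C=[nail]
Tick 2: prefer B, take grate from B; A=[apple,orb] B=[lathe,knob,mesh] C=[nail,grate]
Tick 3: prefer A, take apple from A; A=[orb] B=[lathe,knob,mesh] C=[nail,grate,apple]
Tick 4: prefer B, take lathe from B; A=[orb] B=[knob,mesh] C=[nail,grate,apple,lathe]

Answer: B lathe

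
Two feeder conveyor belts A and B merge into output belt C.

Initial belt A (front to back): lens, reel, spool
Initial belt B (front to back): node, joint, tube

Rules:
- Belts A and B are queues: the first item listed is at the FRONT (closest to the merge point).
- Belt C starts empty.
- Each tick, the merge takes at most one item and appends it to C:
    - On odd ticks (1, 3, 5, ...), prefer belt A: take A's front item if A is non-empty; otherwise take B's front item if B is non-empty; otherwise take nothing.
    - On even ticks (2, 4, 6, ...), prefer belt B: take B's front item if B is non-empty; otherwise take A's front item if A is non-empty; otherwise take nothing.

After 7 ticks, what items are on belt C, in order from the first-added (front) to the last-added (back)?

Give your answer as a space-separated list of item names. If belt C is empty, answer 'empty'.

Tick 1: prefer A, take lens from A; A=[reel,spool] B=[node,joint,tube] C=[lens]
Tick 2: prefer B, take node from B; A=[reel,spool] B=[joint,tube] C=[lens,node]
Tick 3: prefer A, take reel from A; A=[spool] B=[joint,tube] C=[lens,node,reel]
Tick 4: prefer B, take joint from B; A=[spool] B=[tube] C=[lens,node,reel,joint]
Tick 5: prefer A, take spool from A; A=[-] B=[tube] C=[lens,node,reel,joint,spool]
Tick 6: prefer B, take tube from B; A=[-] B=[-] C=[lens,node,reel,joint,spool,tube]
Tick 7: prefer A, both empty, nothing taken; A=[-] B=[-] C=[lens,node,reel,joint,spool,tube]

Answer: lens node reel joint spool tube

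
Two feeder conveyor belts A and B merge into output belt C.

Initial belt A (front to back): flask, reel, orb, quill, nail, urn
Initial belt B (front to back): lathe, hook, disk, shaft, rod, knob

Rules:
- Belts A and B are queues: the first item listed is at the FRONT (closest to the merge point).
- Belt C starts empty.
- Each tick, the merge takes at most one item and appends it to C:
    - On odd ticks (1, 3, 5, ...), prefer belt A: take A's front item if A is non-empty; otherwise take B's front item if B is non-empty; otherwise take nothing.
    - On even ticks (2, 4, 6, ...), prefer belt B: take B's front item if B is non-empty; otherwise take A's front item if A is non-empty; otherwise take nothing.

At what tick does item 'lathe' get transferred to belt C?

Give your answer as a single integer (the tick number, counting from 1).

Answer: 2

Derivation:
Tick 1: prefer A, take flask from A; A=[reel,orb,quill,nail,urn] B=[lathe,hook,disk,shaft,rod,knob] C=[flask]
Tick 2: prefer B, take lathe from B; A=[reel,orb,quill,nail,urn] B=[hook,disk,shaft,rod,knob] C=[flask,lathe]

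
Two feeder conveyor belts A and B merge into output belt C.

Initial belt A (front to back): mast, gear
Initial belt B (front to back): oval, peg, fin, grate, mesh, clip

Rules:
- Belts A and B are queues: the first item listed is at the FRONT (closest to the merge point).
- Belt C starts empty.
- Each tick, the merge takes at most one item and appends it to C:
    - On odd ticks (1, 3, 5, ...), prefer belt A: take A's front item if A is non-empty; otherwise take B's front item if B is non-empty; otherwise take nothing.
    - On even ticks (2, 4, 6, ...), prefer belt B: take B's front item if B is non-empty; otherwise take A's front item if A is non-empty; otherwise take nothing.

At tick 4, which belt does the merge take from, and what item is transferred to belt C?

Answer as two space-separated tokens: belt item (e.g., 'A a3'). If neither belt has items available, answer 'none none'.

Tick 1: prefer A, take mast from A; A=[gear] B=[oval,peg,fin,grate,mesh,clip] C=[mast]
Tick 2: prefer B, take oval from B; A=[gear] B=[peg,fin,grate,mesh,clip] C=[mast,oval]
Tick 3: prefer A, take gear from A; A=[-] B=[peg,fin,grate,mesh,clip] C=[mast,oval,gear]
Tick 4: prefer B, take peg from B; A=[-] B=[fin,grate,mesh,clip] C=[mast,oval,gear,peg]

Answer: B peg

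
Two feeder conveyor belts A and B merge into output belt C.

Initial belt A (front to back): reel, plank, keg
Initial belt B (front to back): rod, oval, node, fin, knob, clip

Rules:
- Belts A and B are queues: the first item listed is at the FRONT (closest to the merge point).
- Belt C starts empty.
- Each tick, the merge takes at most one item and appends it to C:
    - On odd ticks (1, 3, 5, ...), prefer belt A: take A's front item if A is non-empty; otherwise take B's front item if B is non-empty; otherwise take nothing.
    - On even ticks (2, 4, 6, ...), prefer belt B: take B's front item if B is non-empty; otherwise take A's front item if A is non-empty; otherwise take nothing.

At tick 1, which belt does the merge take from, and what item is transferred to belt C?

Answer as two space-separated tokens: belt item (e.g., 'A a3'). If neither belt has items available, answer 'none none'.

Answer: A reel

Derivation:
Tick 1: prefer A, take reel from A; A=[plank,keg] B=[rod,oval,node,fin,knob,clip] C=[reel]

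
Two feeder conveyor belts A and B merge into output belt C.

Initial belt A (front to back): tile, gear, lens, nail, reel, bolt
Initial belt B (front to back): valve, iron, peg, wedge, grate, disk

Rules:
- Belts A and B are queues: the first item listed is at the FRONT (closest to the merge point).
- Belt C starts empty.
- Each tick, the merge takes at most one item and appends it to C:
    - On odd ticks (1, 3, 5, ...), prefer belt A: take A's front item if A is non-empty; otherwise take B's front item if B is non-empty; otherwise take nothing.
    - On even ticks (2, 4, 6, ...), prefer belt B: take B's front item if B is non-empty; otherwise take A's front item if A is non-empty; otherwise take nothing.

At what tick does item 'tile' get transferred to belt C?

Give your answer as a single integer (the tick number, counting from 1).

Answer: 1

Derivation:
Tick 1: prefer A, take tile from A; A=[gear,lens,nail,reel,bolt] B=[valve,iron,peg,wedge,grate,disk] C=[tile]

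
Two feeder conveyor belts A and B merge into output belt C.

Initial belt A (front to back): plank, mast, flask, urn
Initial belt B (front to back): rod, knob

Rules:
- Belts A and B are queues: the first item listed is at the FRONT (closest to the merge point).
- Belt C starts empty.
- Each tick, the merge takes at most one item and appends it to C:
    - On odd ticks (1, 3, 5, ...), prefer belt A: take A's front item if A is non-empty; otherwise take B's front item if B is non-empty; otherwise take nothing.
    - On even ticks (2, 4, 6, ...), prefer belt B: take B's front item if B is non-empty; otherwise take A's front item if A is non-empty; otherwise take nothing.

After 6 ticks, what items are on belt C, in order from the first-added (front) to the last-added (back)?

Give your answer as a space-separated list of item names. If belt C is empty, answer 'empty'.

Tick 1: prefer A, take plank from A; A=[mast,flask,urn] B=[rod,knob] C=[plank]
Tick 2: prefer B, take rod from B; A=[mast,flask,urn] B=[knob] C=[plank,rod]
Tick 3: prefer A, take mast from A; A=[flask,urn] B=[knob] C=[plank,rod,mast]
Tick 4: prefer B, take knob from B; A=[flask,urn] B=[-] C=[plank,rod,mast,knob]
Tick 5: prefer A, take flask from A; A=[urn] B=[-] C=[plank,rod,mast,knob,flask]
Tick 6: prefer B, take urn from A; A=[-] B=[-] C=[plank,rod,mast,knob,flask,urn]

Answer: plank rod mast knob flask urn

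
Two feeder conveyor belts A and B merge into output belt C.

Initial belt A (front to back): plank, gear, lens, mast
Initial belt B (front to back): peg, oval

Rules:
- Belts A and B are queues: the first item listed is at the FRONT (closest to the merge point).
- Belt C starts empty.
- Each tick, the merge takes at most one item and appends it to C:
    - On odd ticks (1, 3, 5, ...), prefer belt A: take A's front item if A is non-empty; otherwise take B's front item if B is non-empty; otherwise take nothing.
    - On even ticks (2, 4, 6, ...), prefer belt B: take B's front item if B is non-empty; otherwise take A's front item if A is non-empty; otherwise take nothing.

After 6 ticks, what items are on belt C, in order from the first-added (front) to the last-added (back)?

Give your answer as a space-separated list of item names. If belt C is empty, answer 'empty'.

Answer: plank peg gear oval lens mast

Derivation:
Tick 1: prefer A, take plank from A; A=[gear,lens,mast] B=[peg,oval] C=[plank]
Tick 2: prefer B, take peg from B; A=[gear,lens,mast] B=[oval] C=[plank,peg]
Tick 3: prefer A, take gear from A; A=[lens,mast] B=[oval] C=[plank,peg,gear]
Tick 4: prefer B, take oval from B; A=[lens,mast] B=[-] C=[plank,peg,gear,oval]
Tick 5: prefer A, take lens from A; A=[mast] B=[-] C=[plank,peg,gear,oval,lens]
Tick 6: prefer B, take mast from A; A=[-] B=[-] C=[plank,peg,gear,oval,lens,mast]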